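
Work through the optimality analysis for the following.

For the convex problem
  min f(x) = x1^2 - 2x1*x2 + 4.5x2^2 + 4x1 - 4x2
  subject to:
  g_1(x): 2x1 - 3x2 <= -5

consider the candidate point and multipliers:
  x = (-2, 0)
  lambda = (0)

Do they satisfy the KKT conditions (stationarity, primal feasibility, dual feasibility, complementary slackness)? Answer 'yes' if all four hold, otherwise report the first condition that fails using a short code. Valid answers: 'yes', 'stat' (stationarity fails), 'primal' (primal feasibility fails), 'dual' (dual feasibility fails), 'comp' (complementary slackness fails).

Gradient of f: grad f(x) = Q x + c = (0, 0)
Constraint values g_i(x) = a_i^T x - b_i:
  g_1((-2, 0)) = 1
Stationarity residual: grad f(x) + sum_i lambda_i a_i = (0, 0)
  -> stationarity OK
Primal feasibility (all g_i <= 0): FAILS
Dual feasibility (all lambda_i >= 0): OK
Complementary slackness (lambda_i * g_i(x) = 0 for all i): OK

Verdict: the first failing condition is primal_feasibility -> primal.

primal


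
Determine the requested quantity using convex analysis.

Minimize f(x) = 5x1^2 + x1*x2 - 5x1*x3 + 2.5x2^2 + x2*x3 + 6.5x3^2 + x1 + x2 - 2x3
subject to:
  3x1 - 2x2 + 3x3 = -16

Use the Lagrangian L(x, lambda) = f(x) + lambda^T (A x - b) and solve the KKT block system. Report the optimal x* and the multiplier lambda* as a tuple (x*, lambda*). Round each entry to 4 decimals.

Form the Lagrangian:
  L(x, lambda) = (1/2) x^T Q x + c^T x + lambda^T (A x - b)
Stationarity (grad_x L = 0): Q x + c + A^T lambda = 0.
Primal feasibility: A x = b.

This gives the KKT block system:
  [ Q   A^T ] [ x     ]   [-c ]
  [ A    0  ] [ lambda ] = [ b ]

Solving the linear system:
  x*      = (-2.2542, 2.0508, -1.7119)
  lambda* = (3.6441)
  f(x*)   = 30.7627

x* = (-2.2542, 2.0508, -1.7119), lambda* = (3.6441)


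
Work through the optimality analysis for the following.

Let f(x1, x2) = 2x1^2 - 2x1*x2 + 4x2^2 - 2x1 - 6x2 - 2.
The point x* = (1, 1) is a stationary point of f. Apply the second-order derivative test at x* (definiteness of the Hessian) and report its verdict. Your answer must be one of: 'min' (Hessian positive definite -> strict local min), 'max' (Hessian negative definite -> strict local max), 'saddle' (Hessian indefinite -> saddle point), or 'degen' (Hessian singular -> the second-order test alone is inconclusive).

Compute the Hessian H = grad^2 f:
  H = [[4, -2], [-2, 8]]
Verify stationarity: grad f(x*) = H x* + g = (0, 0).
Eigenvalues of H: 3.1716, 8.8284.
Both eigenvalues > 0, so H is positive definite -> x* is a strict local min.

min


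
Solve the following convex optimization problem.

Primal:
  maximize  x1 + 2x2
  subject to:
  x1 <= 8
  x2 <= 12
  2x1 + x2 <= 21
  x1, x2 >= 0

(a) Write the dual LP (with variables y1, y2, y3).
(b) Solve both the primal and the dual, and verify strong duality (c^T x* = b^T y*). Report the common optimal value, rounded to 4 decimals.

The standard primal-dual pair for 'max c^T x s.t. A x <= b, x >= 0' is:
  Dual:  min b^T y  s.t.  A^T y >= c,  y >= 0.

So the dual LP is:
  minimize  8y1 + 12y2 + 21y3
  subject to:
    y1 + 2y3 >= 1
    y2 + y3 >= 2
    y1, y2, y3 >= 0

Solving the primal: x* = (4.5, 12).
  primal value c^T x* = 28.5.
Solving the dual: y* = (0, 1.5, 0.5).
  dual value b^T y* = 28.5.
Strong duality: c^T x* = b^T y*. Confirmed.

28.5


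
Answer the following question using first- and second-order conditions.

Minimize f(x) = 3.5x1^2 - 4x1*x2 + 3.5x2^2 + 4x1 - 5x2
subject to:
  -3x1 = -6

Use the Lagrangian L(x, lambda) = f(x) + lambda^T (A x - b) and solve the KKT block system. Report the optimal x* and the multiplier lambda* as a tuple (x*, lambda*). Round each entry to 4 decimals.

Form the Lagrangian:
  L(x, lambda) = (1/2) x^T Q x + c^T x + lambda^T (A x - b)
Stationarity (grad_x L = 0): Q x + c + A^T lambda = 0.
Primal feasibility: A x = b.

This gives the KKT block system:
  [ Q   A^T ] [ x     ]   [-c ]
  [ A    0  ] [ lambda ] = [ b ]

Solving the linear system:
  x*      = (2, 1.8571)
  lambda* = (3.5238)
  f(x*)   = 9.9286

x* = (2, 1.8571), lambda* = (3.5238)


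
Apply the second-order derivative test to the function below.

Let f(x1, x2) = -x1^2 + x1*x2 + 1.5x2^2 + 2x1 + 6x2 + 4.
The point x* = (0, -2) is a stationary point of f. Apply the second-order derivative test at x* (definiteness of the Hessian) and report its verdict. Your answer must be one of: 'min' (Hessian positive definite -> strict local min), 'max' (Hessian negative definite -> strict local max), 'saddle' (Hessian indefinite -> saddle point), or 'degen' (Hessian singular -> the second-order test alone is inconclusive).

Compute the Hessian H = grad^2 f:
  H = [[-2, 1], [1, 3]]
Verify stationarity: grad f(x*) = H x* + g = (0, 0).
Eigenvalues of H: -2.1926, 3.1926.
Eigenvalues have mixed signs, so H is indefinite -> x* is a saddle point.

saddle


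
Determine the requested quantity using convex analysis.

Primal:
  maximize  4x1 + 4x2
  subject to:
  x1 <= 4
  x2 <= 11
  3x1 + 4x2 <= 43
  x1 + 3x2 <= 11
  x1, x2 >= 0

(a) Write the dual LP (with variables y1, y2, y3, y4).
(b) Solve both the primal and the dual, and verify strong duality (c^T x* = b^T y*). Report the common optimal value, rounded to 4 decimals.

The standard primal-dual pair for 'max c^T x s.t. A x <= b, x >= 0' is:
  Dual:  min b^T y  s.t.  A^T y >= c,  y >= 0.

So the dual LP is:
  minimize  4y1 + 11y2 + 43y3 + 11y4
  subject to:
    y1 + 3y3 + y4 >= 4
    y2 + 4y3 + 3y4 >= 4
    y1, y2, y3, y4 >= 0

Solving the primal: x* = (4, 2.3333).
  primal value c^T x* = 25.3333.
Solving the dual: y* = (2.6667, 0, 0, 1.3333).
  dual value b^T y* = 25.3333.
Strong duality: c^T x* = b^T y*. Confirmed.

25.3333


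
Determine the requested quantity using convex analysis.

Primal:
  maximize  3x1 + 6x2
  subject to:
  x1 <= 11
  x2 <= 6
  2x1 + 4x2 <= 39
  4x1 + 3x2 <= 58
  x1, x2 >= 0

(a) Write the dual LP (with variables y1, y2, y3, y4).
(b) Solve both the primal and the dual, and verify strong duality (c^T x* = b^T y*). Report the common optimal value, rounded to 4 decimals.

The standard primal-dual pair for 'max c^T x s.t. A x <= b, x >= 0' is:
  Dual:  min b^T y  s.t.  A^T y >= c,  y >= 0.

So the dual LP is:
  minimize  11y1 + 6y2 + 39y3 + 58y4
  subject to:
    y1 + 2y3 + 4y4 >= 3
    y2 + 4y3 + 3y4 >= 6
    y1, y2, y3, y4 >= 0

Solving the primal: x* = (11, 4.25).
  primal value c^T x* = 58.5.
Solving the dual: y* = (0, 0, 1.5, 0).
  dual value b^T y* = 58.5.
Strong duality: c^T x* = b^T y*. Confirmed.

58.5


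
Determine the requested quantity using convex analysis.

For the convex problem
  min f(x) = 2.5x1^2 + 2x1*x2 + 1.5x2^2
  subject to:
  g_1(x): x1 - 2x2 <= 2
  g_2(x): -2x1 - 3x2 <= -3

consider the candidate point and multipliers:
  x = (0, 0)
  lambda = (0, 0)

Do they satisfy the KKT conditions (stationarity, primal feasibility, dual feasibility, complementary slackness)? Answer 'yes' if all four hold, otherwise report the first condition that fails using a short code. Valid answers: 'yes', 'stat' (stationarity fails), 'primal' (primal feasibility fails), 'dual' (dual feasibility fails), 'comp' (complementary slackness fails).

Gradient of f: grad f(x) = Q x + c = (0, 0)
Constraint values g_i(x) = a_i^T x - b_i:
  g_1((0, 0)) = -2
  g_2((0, 0)) = 3
Stationarity residual: grad f(x) + sum_i lambda_i a_i = (0, 0)
  -> stationarity OK
Primal feasibility (all g_i <= 0): FAILS
Dual feasibility (all lambda_i >= 0): OK
Complementary slackness (lambda_i * g_i(x) = 0 for all i): OK

Verdict: the first failing condition is primal_feasibility -> primal.

primal


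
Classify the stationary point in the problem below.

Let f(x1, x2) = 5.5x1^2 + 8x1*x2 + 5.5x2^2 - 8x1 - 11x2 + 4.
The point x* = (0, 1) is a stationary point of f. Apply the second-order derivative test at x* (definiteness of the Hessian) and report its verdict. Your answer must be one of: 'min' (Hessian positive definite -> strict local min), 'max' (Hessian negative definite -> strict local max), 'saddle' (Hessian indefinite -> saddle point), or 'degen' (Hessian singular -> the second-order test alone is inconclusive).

Compute the Hessian H = grad^2 f:
  H = [[11, 8], [8, 11]]
Verify stationarity: grad f(x*) = H x* + g = (0, 0).
Eigenvalues of H: 3, 19.
Both eigenvalues > 0, so H is positive definite -> x* is a strict local min.

min


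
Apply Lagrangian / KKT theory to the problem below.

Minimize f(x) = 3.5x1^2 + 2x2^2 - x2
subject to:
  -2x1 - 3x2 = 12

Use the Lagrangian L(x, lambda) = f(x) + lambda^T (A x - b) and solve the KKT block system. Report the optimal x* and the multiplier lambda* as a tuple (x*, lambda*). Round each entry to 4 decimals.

Form the Lagrangian:
  L(x, lambda) = (1/2) x^T Q x + c^T x + lambda^T (A x - b)
Stationarity (grad_x L = 0): Q x + c + A^T lambda = 0.
Primal feasibility: A x = b.

This gives the KKT block system:
  [ Q   A^T ] [ x     ]   [-c ]
  [ A    0  ] [ lambda ] = [ b ]

Solving the linear system:
  x*      = (-1.2911, -3.1392)
  lambda* = (-4.519)
  f(x*)   = 28.6835

x* = (-1.2911, -3.1392), lambda* = (-4.519)


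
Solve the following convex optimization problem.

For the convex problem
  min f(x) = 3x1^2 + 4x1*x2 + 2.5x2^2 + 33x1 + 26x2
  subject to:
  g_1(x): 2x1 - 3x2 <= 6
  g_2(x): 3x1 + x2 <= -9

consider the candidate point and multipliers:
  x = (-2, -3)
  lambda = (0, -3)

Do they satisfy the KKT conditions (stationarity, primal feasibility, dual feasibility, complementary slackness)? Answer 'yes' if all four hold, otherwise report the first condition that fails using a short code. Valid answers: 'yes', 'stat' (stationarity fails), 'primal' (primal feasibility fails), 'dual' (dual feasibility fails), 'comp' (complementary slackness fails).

Gradient of f: grad f(x) = Q x + c = (9, 3)
Constraint values g_i(x) = a_i^T x - b_i:
  g_1((-2, -3)) = -1
  g_2((-2, -3)) = 0
Stationarity residual: grad f(x) + sum_i lambda_i a_i = (0, 0)
  -> stationarity OK
Primal feasibility (all g_i <= 0): OK
Dual feasibility (all lambda_i >= 0): FAILS
Complementary slackness (lambda_i * g_i(x) = 0 for all i): OK

Verdict: the first failing condition is dual_feasibility -> dual.

dual


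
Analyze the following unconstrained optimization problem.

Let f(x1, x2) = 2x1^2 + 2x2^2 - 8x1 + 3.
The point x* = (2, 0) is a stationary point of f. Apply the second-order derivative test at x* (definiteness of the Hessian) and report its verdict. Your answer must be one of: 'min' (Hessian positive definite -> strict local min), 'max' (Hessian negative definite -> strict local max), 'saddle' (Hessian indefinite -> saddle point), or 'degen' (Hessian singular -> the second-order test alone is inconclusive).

Compute the Hessian H = grad^2 f:
  H = [[4, 0], [0, 4]]
Verify stationarity: grad f(x*) = H x* + g = (0, 0).
Eigenvalues of H: 4, 4.
Both eigenvalues > 0, so H is positive definite -> x* is a strict local min.

min


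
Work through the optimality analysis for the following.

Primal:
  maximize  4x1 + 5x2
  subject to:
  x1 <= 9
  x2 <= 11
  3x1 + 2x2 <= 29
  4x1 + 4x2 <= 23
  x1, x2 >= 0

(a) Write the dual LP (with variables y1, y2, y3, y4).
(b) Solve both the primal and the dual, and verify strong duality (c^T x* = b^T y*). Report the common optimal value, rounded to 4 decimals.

The standard primal-dual pair for 'max c^T x s.t. A x <= b, x >= 0' is:
  Dual:  min b^T y  s.t.  A^T y >= c,  y >= 0.

So the dual LP is:
  minimize  9y1 + 11y2 + 29y3 + 23y4
  subject to:
    y1 + 3y3 + 4y4 >= 4
    y2 + 2y3 + 4y4 >= 5
    y1, y2, y3, y4 >= 0

Solving the primal: x* = (0, 5.75).
  primal value c^T x* = 28.75.
Solving the dual: y* = (0, 0, 0, 1.25).
  dual value b^T y* = 28.75.
Strong duality: c^T x* = b^T y*. Confirmed.

28.75


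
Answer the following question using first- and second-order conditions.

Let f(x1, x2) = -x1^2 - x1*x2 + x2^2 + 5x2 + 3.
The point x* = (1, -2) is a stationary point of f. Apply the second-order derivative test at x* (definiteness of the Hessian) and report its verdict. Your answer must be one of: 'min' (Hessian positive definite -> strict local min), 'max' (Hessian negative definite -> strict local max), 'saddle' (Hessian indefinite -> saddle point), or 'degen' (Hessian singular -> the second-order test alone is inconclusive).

Compute the Hessian H = grad^2 f:
  H = [[-2, -1], [-1, 2]]
Verify stationarity: grad f(x*) = H x* + g = (0, 0).
Eigenvalues of H: -2.2361, 2.2361.
Eigenvalues have mixed signs, so H is indefinite -> x* is a saddle point.

saddle


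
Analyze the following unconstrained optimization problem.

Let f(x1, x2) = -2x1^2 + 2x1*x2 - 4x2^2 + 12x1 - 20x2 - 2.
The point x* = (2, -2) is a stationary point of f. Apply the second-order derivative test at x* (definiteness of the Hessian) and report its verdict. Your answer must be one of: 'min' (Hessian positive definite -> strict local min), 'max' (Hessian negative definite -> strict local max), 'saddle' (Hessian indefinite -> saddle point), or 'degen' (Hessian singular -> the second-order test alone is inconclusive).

Compute the Hessian H = grad^2 f:
  H = [[-4, 2], [2, -8]]
Verify stationarity: grad f(x*) = H x* + g = (0, 0).
Eigenvalues of H: -8.8284, -3.1716.
Both eigenvalues < 0, so H is negative definite -> x* is a strict local max.

max


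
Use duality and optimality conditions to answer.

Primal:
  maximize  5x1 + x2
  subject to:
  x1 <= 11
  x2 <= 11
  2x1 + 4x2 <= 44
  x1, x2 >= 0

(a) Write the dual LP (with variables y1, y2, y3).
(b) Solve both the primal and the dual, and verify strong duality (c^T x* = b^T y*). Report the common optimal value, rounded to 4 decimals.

The standard primal-dual pair for 'max c^T x s.t. A x <= b, x >= 0' is:
  Dual:  min b^T y  s.t.  A^T y >= c,  y >= 0.

So the dual LP is:
  minimize  11y1 + 11y2 + 44y3
  subject to:
    y1 + 2y3 >= 5
    y2 + 4y3 >= 1
    y1, y2, y3 >= 0

Solving the primal: x* = (11, 5.5).
  primal value c^T x* = 60.5.
Solving the dual: y* = (4.5, 0, 0.25).
  dual value b^T y* = 60.5.
Strong duality: c^T x* = b^T y*. Confirmed.

60.5


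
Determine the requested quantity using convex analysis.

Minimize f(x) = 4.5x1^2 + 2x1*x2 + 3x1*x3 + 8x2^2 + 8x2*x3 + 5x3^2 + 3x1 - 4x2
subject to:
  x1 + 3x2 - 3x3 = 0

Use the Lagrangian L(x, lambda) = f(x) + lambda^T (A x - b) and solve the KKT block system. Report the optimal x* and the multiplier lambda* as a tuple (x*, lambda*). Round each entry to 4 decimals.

Form the Lagrangian:
  L(x, lambda) = (1/2) x^T Q x + c^T x + lambda^T (A x - b)
Stationarity (grad_x L = 0): Q x + c + A^T lambda = 0.
Primal feasibility: A x = b.

This gives the KKT block system:
  [ Q   A^T ] [ x     ]   [-c ]
  [ A    0  ] [ lambda ] = [ b ]

Solving the linear system:
  x*      = (-0.4385, 0.2101, 0.0639)
  lambda* = (0.3348)
  f(x*)   = -1.078

x* = (-0.4385, 0.2101, 0.0639), lambda* = (0.3348)


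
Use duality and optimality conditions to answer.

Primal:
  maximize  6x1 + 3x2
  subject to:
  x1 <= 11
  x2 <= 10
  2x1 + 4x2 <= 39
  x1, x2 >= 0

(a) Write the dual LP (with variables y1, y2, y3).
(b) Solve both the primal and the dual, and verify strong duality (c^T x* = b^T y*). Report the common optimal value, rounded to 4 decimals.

The standard primal-dual pair for 'max c^T x s.t. A x <= b, x >= 0' is:
  Dual:  min b^T y  s.t.  A^T y >= c,  y >= 0.

So the dual LP is:
  minimize  11y1 + 10y2 + 39y3
  subject to:
    y1 + 2y3 >= 6
    y2 + 4y3 >= 3
    y1, y2, y3 >= 0

Solving the primal: x* = (11, 4.25).
  primal value c^T x* = 78.75.
Solving the dual: y* = (4.5, 0, 0.75).
  dual value b^T y* = 78.75.
Strong duality: c^T x* = b^T y*. Confirmed.

78.75


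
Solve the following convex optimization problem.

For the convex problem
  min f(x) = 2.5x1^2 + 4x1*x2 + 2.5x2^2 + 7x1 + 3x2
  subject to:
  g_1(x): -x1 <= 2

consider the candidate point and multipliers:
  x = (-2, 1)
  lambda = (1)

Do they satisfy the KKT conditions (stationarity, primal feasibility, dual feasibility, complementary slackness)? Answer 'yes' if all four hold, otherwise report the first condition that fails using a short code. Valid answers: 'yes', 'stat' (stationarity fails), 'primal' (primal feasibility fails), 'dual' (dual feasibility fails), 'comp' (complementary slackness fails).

Gradient of f: grad f(x) = Q x + c = (1, 0)
Constraint values g_i(x) = a_i^T x - b_i:
  g_1((-2, 1)) = 0
Stationarity residual: grad f(x) + sum_i lambda_i a_i = (0, 0)
  -> stationarity OK
Primal feasibility (all g_i <= 0): OK
Dual feasibility (all lambda_i >= 0): OK
Complementary slackness (lambda_i * g_i(x) = 0 for all i): OK

Verdict: yes, KKT holds.

yes


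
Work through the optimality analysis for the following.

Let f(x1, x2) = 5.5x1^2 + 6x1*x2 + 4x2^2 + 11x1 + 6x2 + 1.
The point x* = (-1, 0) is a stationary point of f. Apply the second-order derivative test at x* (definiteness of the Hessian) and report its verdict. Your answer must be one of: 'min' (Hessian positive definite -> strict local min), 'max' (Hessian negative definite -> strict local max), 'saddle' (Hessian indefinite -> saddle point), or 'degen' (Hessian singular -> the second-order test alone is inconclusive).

Compute the Hessian H = grad^2 f:
  H = [[11, 6], [6, 8]]
Verify stationarity: grad f(x*) = H x* + g = (0, 0).
Eigenvalues of H: 3.3153, 15.6847.
Both eigenvalues > 0, so H is positive definite -> x* is a strict local min.

min


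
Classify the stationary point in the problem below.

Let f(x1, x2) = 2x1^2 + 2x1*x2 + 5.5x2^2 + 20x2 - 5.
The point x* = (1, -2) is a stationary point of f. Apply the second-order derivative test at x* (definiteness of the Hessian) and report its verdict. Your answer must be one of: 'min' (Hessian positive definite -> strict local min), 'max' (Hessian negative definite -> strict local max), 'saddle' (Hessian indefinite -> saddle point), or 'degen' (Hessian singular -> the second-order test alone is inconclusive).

Compute the Hessian H = grad^2 f:
  H = [[4, 2], [2, 11]]
Verify stationarity: grad f(x*) = H x* + g = (0, 0).
Eigenvalues of H: 3.4689, 11.5311.
Both eigenvalues > 0, so H is positive definite -> x* is a strict local min.

min


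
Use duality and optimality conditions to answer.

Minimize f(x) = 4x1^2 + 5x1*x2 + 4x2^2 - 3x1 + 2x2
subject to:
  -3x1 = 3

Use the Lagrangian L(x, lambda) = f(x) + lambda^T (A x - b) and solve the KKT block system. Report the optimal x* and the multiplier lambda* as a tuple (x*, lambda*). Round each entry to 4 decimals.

Form the Lagrangian:
  L(x, lambda) = (1/2) x^T Q x + c^T x + lambda^T (A x - b)
Stationarity (grad_x L = 0): Q x + c + A^T lambda = 0.
Primal feasibility: A x = b.

This gives the KKT block system:
  [ Q   A^T ] [ x     ]   [-c ]
  [ A    0  ] [ lambda ] = [ b ]

Solving the linear system:
  x*      = (-1, 0.375)
  lambda* = (-3.0417)
  f(x*)   = 6.4375

x* = (-1, 0.375), lambda* = (-3.0417)


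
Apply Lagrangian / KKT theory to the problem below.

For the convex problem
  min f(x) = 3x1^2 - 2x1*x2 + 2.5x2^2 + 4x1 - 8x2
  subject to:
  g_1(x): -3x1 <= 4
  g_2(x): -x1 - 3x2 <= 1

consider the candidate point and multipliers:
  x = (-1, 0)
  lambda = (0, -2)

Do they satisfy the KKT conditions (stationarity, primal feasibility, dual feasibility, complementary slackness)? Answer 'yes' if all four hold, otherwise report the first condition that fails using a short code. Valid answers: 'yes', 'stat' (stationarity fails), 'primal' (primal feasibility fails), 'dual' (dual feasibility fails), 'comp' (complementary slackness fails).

Gradient of f: grad f(x) = Q x + c = (-2, -6)
Constraint values g_i(x) = a_i^T x - b_i:
  g_1((-1, 0)) = -1
  g_2((-1, 0)) = 0
Stationarity residual: grad f(x) + sum_i lambda_i a_i = (0, 0)
  -> stationarity OK
Primal feasibility (all g_i <= 0): OK
Dual feasibility (all lambda_i >= 0): FAILS
Complementary slackness (lambda_i * g_i(x) = 0 for all i): OK

Verdict: the first failing condition is dual_feasibility -> dual.

dual


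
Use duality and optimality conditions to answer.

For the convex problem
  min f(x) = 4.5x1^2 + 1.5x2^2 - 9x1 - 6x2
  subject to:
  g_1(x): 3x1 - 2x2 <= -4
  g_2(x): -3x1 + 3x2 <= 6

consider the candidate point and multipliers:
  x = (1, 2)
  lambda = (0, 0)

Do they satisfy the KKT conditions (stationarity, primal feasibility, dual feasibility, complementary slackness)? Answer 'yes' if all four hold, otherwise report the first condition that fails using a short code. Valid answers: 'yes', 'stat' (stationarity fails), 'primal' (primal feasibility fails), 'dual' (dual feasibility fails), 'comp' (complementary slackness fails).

Gradient of f: grad f(x) = Q x + c = (0, 0)
Constraint values g_i(x) = a_i^T x - b_i:
  g_1((1, 2)) = 3
  g_2((1, 2)) = -3
Stationarity residual: grad f(x) + sum_i lambda_i a_i = (0, 0)
  -> stationarity OK
Primal feasibility (all g_i <= 0): FAILS
Dual feasibility (all lambda_i >= 0): OK
Complementary slackness (lambda_i * g_i(x) = 0 for all i): OK

Verdict: the first failing condition is primal_feasibility -> primal.

primal


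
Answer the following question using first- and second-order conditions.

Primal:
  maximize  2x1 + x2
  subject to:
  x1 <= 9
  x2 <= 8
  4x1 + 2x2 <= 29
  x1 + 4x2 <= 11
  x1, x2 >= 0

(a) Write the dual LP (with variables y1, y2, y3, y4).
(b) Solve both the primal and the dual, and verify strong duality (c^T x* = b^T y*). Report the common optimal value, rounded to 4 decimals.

The standard primal-dual pair for 'max c^T x s.t. A x <= b, x >= 0' is:
  Dual:  min b^T y  s.t.  A^T y >= c,  y >= 0.

So the dual LP is:
  minimize  9y1 + 8y2 + 29y3 + 11y4
  subject to:
    y1 + 4y3 + y4 >= 2
    y2 + 2y3 + 4y4 >= 1
    y1, y2, y3, y4 >= 0

Solving the primal: x* = (6.7143, 1.0714).
  primal value c^T x* = 14.5.
Solving the dual: y* = (0, 0, 0.5, 0).
  dual value b^T y* = 14.5.
Strong duality: c^T x* = b^T y*. Confirmed.

14.5


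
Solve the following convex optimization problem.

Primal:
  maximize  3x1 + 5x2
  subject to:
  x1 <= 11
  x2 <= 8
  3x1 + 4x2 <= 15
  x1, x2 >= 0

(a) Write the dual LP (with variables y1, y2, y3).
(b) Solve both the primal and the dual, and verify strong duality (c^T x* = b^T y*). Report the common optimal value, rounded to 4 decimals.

The standard primal-dual pair for 'max c^T x s.t. A x <= b, x >= 0' is:
  Dual:  min b^T y  s.t.  A^T y >= c,  y >= 0.

So the dual LP is:
  minimize  11y1 + 8y2 + 15y3
  subject to:
    y1 + 3y3 >= 3
    y2 + 4y3 >= 5
    y1, y2, y3 >= 0

Solving the primal: x* = (0, 3.75).
  primal value c^T x* = 18.75.
Solving the dual: y* = (0, 0, 1.25).
  dual value b^T y* = 18.75.
Strong duality: c^T x* = b^T y*. Confirmed.

18.75


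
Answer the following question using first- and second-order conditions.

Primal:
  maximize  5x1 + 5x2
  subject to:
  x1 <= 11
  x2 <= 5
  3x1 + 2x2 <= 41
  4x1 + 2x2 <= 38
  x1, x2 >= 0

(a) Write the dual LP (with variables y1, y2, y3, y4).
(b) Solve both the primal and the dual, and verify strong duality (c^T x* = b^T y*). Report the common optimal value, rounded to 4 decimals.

The standard primal-dual pair for 'max c^T x s.t. A x <= b, x >= 0' is:
  Dual:  min b^T y  s.t.  A^T y >= c,  y >= 0.

So the dual LP is:
  minimize  11y1 + 5y2 + 41y3 + 38y4
  subject to:
    y1 + 3y3 + 4y4 >= 5
    y2 + 2y3 + 2y4 >= 5
    y1, y2, y3, y4 >= 0

Solving the primal: x* = (7, 5).
  primal value c^T x* = 60.
Solving the dual: y* = (0, 2.5, 0, 1.25).
  dual value b^T y* = 60.
Strong duality: c^T x* = b^T y*. Confirmed.

60


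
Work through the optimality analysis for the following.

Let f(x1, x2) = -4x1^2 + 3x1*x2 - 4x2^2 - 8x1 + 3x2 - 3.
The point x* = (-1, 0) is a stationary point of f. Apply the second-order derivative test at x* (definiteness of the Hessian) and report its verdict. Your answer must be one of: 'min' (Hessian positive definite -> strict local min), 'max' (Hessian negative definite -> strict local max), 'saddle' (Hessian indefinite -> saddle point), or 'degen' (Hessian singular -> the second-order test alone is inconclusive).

Compute the Hessian H = grad^2 f:
  H = [[-8, 3], [3, -8]]
Verify stationarity: grad f(x*) = H x* + g = (0, 0).
Eigenvalues of H: -11, -5.
Both eigenvalues < 0, so H is negative definite -> x* is a strict local max.

max


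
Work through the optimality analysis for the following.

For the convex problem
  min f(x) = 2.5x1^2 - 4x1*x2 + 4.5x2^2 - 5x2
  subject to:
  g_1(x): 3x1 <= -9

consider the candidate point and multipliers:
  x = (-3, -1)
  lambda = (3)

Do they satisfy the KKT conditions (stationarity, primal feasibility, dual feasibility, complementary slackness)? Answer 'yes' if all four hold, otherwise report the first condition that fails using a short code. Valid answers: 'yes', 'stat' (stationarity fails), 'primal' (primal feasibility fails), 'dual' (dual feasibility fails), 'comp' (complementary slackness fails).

Gradient of f: grad f(x) = Q x + c = (-11, -2)
Constraint values g_i(x) = a_i^T x - b_i:
  g_1((-3, -1)) = 0
Stationarity residual: grad f(x) + sum_i lambda_i a_i = (-2, -2)
  -> stationarity FAILS
Primal feasibility (all g_i <= 0): OK
Dual feasibility (all lambda_i >= 0): OK
Complementary slackness (lambda_i * g_i(x) = 0 for all i): OK

Verdict: the first failing condition is stationarity -> stat.

stat


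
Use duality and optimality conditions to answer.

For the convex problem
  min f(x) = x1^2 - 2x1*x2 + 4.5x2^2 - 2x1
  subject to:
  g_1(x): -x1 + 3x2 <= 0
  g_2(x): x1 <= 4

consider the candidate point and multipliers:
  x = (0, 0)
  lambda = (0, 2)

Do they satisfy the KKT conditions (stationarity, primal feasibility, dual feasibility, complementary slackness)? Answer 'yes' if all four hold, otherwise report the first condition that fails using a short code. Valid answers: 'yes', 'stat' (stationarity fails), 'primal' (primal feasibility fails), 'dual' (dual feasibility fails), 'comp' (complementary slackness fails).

Gradient of f: grad f(x) = Q x + c = (-2, 0)
Constraint values g_i(x) = a_i^T x - b_i:
  g_1((0, 0)) = 0
  g_2((0, 0)) = -4
Stationarity residual: grad f(x) + sum_i lambda_i a_i = (0, 0)
  -> stationarity OK
Primal feasibility (all g_i <= 0): OK
Dual feasibility (all lambda_i >= 0): OK
Complementary slackness (lambda_i * g_i(x) = 0 for all i): FAILS

Verdict: the first failing condition is complementary_slackness -> comp.

comp


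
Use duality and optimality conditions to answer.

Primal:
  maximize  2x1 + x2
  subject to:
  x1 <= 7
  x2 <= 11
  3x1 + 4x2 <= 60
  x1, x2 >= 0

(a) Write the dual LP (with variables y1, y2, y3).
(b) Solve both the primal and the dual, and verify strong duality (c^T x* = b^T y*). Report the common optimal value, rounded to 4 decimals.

The standard primal-dual pair for 'max c^T x s.t. A x <= b, x >= 0' is:
  Dual:  min b^T y  s.t.  A^T y >= c,  y >= 0.

So the dual LP is:
  minimize  7y1 + 11y2 + 60y3
  subject to:
    y1 + 3y3 >= 2
    y2 + 4y3 >= 1
    y1, y2, y3 >= 0

Solving the primal: x* = (7, 9.75).
  primal value c^T x* = 23.75.
Solving the dual: y* = (1.25, 0, 0.25).
  dual value b^T y* = 23.75.
Strong duality: c^T x* = b^T y*. Confirmed.

23.75


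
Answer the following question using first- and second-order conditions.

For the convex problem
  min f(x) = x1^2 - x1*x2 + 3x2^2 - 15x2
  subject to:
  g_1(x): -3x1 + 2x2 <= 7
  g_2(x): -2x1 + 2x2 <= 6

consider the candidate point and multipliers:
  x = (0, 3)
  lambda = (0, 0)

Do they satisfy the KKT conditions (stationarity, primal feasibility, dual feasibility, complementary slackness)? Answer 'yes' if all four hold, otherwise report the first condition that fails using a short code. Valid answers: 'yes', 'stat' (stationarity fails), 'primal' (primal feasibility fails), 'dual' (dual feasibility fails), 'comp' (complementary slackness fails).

Gradient of f: grad f(x) = Q x + c = (-3, 3)
Constraint values g_i(x) = a_i^T x - b_i:
  g_1((0, 3)) = -1
  g_2((0, 3)) = 0
Stationarity residual: grad f(x) + sum_i lambda_i a_i = (-3, 3)
  -> stationarity FAILS
Primal feasibility (all g_i <= 0): OK
Dual feasibility (all lambda_i >= 0): OK
Complementary slackness (lambda_i * g_i(x) = 0 for all i): OK

Verdict: the first failing condition is stationarity -> stat.

stat


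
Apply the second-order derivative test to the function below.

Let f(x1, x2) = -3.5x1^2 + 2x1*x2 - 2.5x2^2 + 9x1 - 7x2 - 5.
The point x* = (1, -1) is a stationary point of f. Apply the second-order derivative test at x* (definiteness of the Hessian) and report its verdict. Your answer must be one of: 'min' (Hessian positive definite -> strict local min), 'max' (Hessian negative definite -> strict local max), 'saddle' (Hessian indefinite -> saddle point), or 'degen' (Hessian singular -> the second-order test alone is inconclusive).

Compute the Hessian H = grad^2 f:
  H = [[-7, 2], [2, -5]]
Verify stationarity: grad f(x*) = H x* + g = (0, 0).
Eigenvalues of H: -8.2361, -3.7639.
Both eigenvalues < 0, so H is negative definite -> x* is a strict local max.

max


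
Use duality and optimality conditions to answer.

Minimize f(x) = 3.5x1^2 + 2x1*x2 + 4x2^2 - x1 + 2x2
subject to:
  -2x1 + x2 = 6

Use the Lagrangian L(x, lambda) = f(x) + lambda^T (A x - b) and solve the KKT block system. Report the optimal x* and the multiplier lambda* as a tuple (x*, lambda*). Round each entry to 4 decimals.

Form the Lagrangian:
  L(x, lambda) = (1/2) x^T Q x + c^T x + lambda^T (A x - b)
Stationarity (grad_x L = 0): Q x + c + A^T lambda = 0.
Primal feasibility: A x = b.

This gives the KKT block system:
  [ Q   A^T ] [ x     ]   [-c ]
  [ A    0  ] [ lambda ] = [ b ]

Solving the linear system:
  x*      = (-2.3617, 1.2766)
  lambda* = (-7.4894)
  f(x*)   = 24.9255

x* = (-2.3617, 1.2766), lambda* = (-7.4894)


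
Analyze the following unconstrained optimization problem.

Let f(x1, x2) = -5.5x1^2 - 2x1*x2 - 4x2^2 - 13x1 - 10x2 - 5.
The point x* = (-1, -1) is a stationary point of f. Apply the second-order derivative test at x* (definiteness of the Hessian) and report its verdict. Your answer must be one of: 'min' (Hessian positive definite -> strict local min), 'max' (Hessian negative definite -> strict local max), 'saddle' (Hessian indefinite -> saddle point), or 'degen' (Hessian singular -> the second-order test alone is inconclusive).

Compute the Hessian H = grad^2 f:
  H = [[-11, -2], [-2, -8]]
Verify stationarity: grad f(x*) = H x* + g = (0, 0).
Eigenvalues of H: -12, -7.
Both eigenvalues < 0, so H is negative definite -> x* is a strict local max.

max


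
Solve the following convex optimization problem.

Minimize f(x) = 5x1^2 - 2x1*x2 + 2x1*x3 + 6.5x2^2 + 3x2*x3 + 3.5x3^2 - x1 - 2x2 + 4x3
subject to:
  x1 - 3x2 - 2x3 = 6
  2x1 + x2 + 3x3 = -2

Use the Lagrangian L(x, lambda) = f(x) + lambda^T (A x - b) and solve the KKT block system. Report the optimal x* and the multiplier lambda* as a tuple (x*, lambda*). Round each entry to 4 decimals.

Form the Lagrangian:
  L(x, lambda) = (1/2) x^T Q x + c^T x + lambda^T (A x - b)
Stationarity (grad_x L = 0): Q x + c + A^T lambda = 0.
Primal feasibility: A x = b.

This gives the KKT block system:
  [ Q   A^T ] [ x     ]   [-c ]
  [ A    0  ] [ lambda ] = [ b ]

Solving the linear system:
  x*      = (1.4375, -0.5625, -1.4375)
  lambda* = (-6.375, -2.625)
  f(x*)   = 13.4687

x* = (1.4375, -0.5625, -1.4375), lambda* = (-6.375, -2.625)


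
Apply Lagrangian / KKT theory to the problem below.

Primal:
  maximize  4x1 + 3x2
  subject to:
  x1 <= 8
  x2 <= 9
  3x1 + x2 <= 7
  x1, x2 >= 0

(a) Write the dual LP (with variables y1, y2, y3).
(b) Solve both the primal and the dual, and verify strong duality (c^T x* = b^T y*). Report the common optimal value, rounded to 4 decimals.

The standard primal-dual pair for 'max c^T x s.t. A x <= b, x >= 0' is:
  Dual:  min b^T y  s.t.  A^T y >= c,  y >= 0.

So the dual LP is:
  minimize  8y1 + 9y2 + 7y3
  subject to:
    y1 + 3y3 >= 4
    y2 + y3 >= 3
    y1, y2, y3 >= 0

Solving the primal: x* = (0, 7).
  primal value c^T x* = 21.
Solving the dual: y* = (0, 0, 3).
  dual value b^T y* = 21.
Strong duality: c^T x* = b^T y*. Confirmed.

21


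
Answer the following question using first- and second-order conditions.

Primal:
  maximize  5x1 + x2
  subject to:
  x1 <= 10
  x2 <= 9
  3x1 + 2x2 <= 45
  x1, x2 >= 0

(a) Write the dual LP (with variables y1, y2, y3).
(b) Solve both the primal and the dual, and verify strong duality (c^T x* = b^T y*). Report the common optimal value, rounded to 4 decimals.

The standard primal-dual pair for 'max c^T x s.t. A x <= b, x >= 0' is:
  Dual:  min b^T y  s.t.  A^T y >= c,  y >= 0.

So the dual LP is:
  minimize  10y1 + 9y2 + 45y3
  subject to:
    y1 + 3y3 >= 5
    y2 + 2y3 >= 1
    y1, y2, y3 >= 0

Solving the primal: x* = (10, 7.5).
  primal value c^T x* = 57.5.
Solving the dual: y* = (3.5, 0, 0.5).
  dual value b^T y* = 57.5.
Strong duality: c^T x* = b^T y*. Confirmed.

57.5


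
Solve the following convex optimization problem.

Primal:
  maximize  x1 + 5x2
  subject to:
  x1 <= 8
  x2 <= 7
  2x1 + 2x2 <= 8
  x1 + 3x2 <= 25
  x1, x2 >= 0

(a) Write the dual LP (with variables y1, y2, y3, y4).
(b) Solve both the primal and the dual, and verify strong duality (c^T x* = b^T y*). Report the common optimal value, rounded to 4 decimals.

The standard primal-dual pair for 'max c^T x s.t. A x <= b, x >= 0' is:
  Dual:  min b^T y  s.t.  A^T y >= c,  y >= 0.

So the dual LP is:
  minimize  8y1 + 7y2 + 8y3 + 25y4
  subject to:
    y1 + 2y3 + y4 >= 1
    y2 + 2y3 + 3y4 >= 5
    y1, y2, y3, y4 >= 0

Solving the primal: x* = (0, 4).
  primal value c^T x* = 20.
Solving the dual: y* = (0, 0, 2.5, 0).
  dual value b^T y* = 20.
Strong duality: c^T x* = b^T y*. Confirmed.

20


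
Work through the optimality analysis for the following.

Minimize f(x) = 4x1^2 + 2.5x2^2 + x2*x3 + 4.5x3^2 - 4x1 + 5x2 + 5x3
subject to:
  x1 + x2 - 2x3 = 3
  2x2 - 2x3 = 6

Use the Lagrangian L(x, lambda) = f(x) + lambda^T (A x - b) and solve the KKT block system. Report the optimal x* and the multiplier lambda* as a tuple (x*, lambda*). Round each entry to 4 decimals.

Form the Lagrangian:
  L(x, lambda) = (1/2) x^T Q x + c^T x + lambda^T (A x - b)
Stationarity (grad_x L = 0): Q x + c + A^T lambda = 0.
Primal feasibility: A x = b.

This gives the KKT block system:
  [ Q   A^T ] [ x     ]   [-c ]
  [ A    0  ] [ lambda ] = [ b ]

Solving the linear system:
  x*      = (-1, 2, -1)
  lambda* = (12, -13)
  f(x*)   = 25.5

x* = (-1, 2, -1), lambda* = (12, -13)


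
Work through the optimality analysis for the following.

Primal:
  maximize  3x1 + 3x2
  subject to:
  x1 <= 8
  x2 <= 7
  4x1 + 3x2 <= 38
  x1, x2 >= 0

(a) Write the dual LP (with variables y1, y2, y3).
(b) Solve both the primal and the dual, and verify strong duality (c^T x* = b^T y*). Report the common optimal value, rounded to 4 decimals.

The standard primal-dual pair for 'max c^T x s.t. A x <= b, x >= 0' is:
  Dual:  min b^T y  s.t.  A^T y >= c,  y >= 0.

So the dual LP is:
  minimize  8y1 + 7y2 + 38y3
  subject to:
    y1 + 4y3 >= 3
    y2 + 3y3 >= 3
    y1, y2, y3 >= 0

Solving the primal: x* = (4.25, 7).
  primal value c^T x* = 33.75.
Solving the dual: y* = (0, 0.75, 0.75).
  dual value b^T y* = 33.75.
Strong duality: c^T x* = b^T y*. Confirmed.

33.75


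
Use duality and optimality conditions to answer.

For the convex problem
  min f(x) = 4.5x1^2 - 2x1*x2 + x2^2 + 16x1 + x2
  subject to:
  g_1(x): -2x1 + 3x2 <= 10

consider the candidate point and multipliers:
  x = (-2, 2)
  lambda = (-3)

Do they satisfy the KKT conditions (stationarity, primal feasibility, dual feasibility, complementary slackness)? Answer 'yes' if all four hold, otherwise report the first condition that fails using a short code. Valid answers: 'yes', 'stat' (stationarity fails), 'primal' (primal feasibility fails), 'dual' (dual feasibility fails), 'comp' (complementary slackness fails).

Gradient of f: grad f(x) = Q x + c = (-6, 9)
Constraint values g_i(x) = a_i^T x - b_i:
  g_1((-2, 2)) = 0
Stationarity residual: grad f(x) + sum_i lambda_i a_i = (0, 0)
  -> stationarity OK
Primal feasibility (all g_i <= 0): OK
Dual feasibility (all lambda_i >= 0): FAILS
Complementary slackness (lambda_i * g_i(x) = 0 for all i): OK

Verdict: the first failing condition is dual_feasibility -> dual.

dual


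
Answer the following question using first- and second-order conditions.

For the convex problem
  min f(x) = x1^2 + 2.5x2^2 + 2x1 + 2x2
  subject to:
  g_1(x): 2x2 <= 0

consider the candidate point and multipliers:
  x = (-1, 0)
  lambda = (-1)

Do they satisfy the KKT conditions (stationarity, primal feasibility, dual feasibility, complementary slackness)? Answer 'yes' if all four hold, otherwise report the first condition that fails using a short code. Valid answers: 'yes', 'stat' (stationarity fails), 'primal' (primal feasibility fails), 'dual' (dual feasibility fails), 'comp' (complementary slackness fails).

Gradient of f: grad f(x) = Q x + c = (0, 2)
Constraint values g_i(x) = a_i^T x - b_i:
  g_1((-1, 0)) = 0
Stationarity residual: grad f(x) + sum_i lambda_i a_i = (0, 0)
  -> stationarity OK
Primal feasibility (all g_i <= 0): OK
Dual feasibility (all lambda_i >= 0): FAILS
Complementary slackness (lambda_i * g_i(x) = 0 for all i): OK

Verdict: the first failing condition is dual_feasibility -> dual.

dual


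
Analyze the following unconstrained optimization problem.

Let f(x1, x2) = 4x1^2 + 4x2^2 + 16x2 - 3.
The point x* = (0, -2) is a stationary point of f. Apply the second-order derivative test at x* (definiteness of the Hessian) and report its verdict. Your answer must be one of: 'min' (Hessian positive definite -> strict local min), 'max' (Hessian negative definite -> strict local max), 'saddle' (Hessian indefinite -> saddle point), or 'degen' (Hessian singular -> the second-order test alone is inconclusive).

Compute the Hessian H = grad^2 f:
  H = [[8, 0], [0, 8]]
Verify stationarity: grad f(x*) = H x* + g = (0, 0).
Eigenvalues of H: 8, 8.
Both eigenvalues > 0, so H is positive definite -> x* is a strict local min.

min


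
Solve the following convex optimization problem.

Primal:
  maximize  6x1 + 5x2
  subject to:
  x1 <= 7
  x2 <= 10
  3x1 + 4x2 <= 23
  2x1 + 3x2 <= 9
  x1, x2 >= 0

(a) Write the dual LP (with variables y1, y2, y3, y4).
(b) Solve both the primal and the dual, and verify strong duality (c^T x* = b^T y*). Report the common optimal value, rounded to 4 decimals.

The standard primal-dual pair for 'max c^T x s.t. A x <= b, x >= 0' is:
  Dual:  min b^T y  s.t.  A^T y >= c,  y >= 0.

So the dual LP is:
  minimize  7y1 + 10y2 + 23y3 + 9y4
  subject to:
    y1 + 3y3 + 2y4 >= 6
    y2 + 4y3 + 3y4 >= 5
    y1, y2, y3, y4 >= 0

Solving the primal: x* = (4.5, 0).
  primal value c^T x* = 27.
Solving the dual: y* = (0, 0, 0, 3).
  dual value b^T y* = 27.
Strong duality: c^T x* = b^T y*. Confirmed.

27


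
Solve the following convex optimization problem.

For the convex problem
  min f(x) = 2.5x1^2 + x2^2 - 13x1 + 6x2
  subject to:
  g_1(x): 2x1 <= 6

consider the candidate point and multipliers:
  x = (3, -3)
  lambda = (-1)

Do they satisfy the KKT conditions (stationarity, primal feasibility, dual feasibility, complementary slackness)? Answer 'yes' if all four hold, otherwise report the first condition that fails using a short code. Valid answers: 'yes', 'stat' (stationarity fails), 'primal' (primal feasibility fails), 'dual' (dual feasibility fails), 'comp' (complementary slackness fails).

Gradient of f: grad f(x) = Q x + c = (2, 0)
Constraint values g_i(x) = a_i^T x - b_i:
  g_1((3, -3)) = 0
Stationarity residual: grad f(x) + sum_i lambda_i a_i = (0, 0)
  -> stationarity OK
Primal feasibility (all g_i <= 0): OK
Dual feasibility (all lambda_i >= 0): FAILS
Complementary slackness (lambda_i * g_i(x) = 0 for all i): OK

Verdict: the first failing condition is dual_feasibility -> dual.

dual


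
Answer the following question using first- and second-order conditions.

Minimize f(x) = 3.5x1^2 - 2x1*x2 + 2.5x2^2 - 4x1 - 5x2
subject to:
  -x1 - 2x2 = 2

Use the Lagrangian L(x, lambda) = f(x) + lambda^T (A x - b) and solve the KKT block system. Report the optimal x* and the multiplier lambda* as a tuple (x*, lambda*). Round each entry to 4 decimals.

Form the Lagrangian:
  L(x, lambda) = (1/2) x^T Q x + c^T x + lambda^T (A x - b)
Stationarity (grad_x L = 0): Q x + c + A^T lambda = 0.
Primal feasibility: A x = b.

This gives the KKT block system:
  [ Q   A^T ] [ x     ]   [-c ]
  [ A    0  ] [ lambda ] = [ b ]

Solving the linear system:
  x*      = (-0.2927, -0.8537)
  lambda* = (-4.3415)
  f(x*)   = 7.061

x* = (-0.2927, -0.8537), lambda* = (-4.3415)
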